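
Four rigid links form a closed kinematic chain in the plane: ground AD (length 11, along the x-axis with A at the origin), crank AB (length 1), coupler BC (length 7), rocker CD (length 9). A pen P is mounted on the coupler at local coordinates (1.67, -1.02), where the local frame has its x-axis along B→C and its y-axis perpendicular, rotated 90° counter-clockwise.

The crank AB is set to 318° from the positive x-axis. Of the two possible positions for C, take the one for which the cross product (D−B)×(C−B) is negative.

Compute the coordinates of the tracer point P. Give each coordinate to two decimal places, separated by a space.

0.85 -2.62

A=(0,0), D=(11.00,0)
B = A + 1.00·(cos318°, sin318°) = (0.7431, -0.6691)
|BD| = 10.2787
circle(B,7.00) ∩ circle(D,9.00): a=3.5827, h=6.0137
  candidates: C₊=(3.9268,5.5650) cross=61.812; C₋=(4.7097,-6.4368) cross=-61.812
  mode - wants cross < 0 → take C=(4.7097,-6.4368) (cross=-61.812)
ex = (C−B)/|BC| = (0.5667,-0.8240); ey = (0.8240,0.5667)
P = B + 1.67·ex + -1.02·ey = (0.8490,-2.6231)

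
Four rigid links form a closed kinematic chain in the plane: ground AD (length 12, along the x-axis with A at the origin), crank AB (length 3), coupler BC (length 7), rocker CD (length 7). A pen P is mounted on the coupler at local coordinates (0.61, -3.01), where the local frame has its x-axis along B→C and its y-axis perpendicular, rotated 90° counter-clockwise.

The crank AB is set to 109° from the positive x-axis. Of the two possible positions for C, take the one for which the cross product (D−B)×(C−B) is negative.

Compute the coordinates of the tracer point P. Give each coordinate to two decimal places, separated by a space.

-1.99 -0.06

A=(0,0), D=(12.00,0)
B = A + 3.00·(cos109°, sin109°) = (-0.9767, 2.8366)
|BD| = 13.2831
circle(B,7.00) ∩ circle(D,7.00): a=6.6416, h=2.2113
  candidates: C₊=(5.9839,3.5786) cross=29.373; C₋=(5.0394,-0.7420) cross=-29.373
  mode - wants cross < 0 → take C=(5.0394,-0.7420) (cross=-29.373)
ex = (C−B)/|BC| = (0.8594,-0.5112); ey = (0.5112,0.8594)
P = B + 0.61·ex + -3.01·ey = (-1.9912,-0.0622)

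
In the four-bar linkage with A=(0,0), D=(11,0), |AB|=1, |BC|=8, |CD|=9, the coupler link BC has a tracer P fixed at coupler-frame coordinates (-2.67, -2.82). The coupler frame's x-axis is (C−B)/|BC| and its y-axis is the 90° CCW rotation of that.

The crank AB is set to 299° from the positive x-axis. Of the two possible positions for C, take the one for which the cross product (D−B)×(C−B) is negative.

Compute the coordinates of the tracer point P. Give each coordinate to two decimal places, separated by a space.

-3.39 -0.56

A=(0,0), D=(11.00,0)
B = A + 1.00·(cos299°, sin299°) = (0.4848, -0.8746)
|BD| = 10.5515
circle(B,8.00) ∩ circle(D,9.00): a=4.4702, h=6.6346
  candidates: C₊=(4.3897,6.1077) cross=70.005; C₋=(5.4895,-7.1158) cross=-70.005
  mode - wants cross < 0 → take C=(5.4895,-7.1158) (cross=-70.005)
ex = (C−B)/|BC| = (0.6256,-0.7802); ey = (0.7802,0.6256)
P = B + -2.67·ex + -2.82·ey = (-3.3855,-0.5558)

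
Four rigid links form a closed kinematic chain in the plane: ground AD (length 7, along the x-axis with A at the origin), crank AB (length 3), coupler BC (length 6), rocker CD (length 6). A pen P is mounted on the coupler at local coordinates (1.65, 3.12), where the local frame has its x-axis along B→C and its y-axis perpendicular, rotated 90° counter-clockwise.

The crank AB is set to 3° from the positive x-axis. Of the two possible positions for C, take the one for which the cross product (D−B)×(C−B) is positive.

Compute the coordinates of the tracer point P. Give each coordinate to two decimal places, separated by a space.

A=(0,0), D=(7.00,0)
B = A + 3.00·(cos3°, sin3°) = (2.9959, 0.1570)
|BD| = 4.0072
circle(B,6.00) ∩ circle(D,6.00): a=2.0036, h=5.6556
  candidates: C₊=(5.2195,5.7297) cross=22.663; C₋=(4.7763,-5.5727) cross=-22.663
  mode + wants cross > 0 → take C=(5.2195,5.7297) (cross=22.663)
ex = (C−B)/|BC| = (0.3706,0.9288); ey = (-0.9288,0.3706)
P = B + 1.65·ex + 3.12·ey = (0.7096,2.8458)

0.71 2.85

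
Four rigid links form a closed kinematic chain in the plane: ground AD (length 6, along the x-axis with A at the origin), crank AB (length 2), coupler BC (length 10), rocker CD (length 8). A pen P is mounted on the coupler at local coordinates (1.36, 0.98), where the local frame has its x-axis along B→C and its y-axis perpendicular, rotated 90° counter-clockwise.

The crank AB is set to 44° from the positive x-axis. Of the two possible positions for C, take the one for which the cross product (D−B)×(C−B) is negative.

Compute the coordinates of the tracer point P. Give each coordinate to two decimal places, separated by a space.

A=(0,0), D=(6.00,0)
B = A + 2.00·(cos44°, sin44°) = (1.4387, 1.3893)
|BD| = 4.7682
circle(B,10.00) ∩ circle(D,8.00): a=6.1591, h=7.8782
  candidates: C₊=(9.6260,7.1311) cross=37.565; C₋=(5.0351,-7.9416) cross=-37.565
  mode - wants cross < 0 → take C=(5.0351,-7.9416) (cross=-37.565)
ex = (C−B)/|BC| = (0.3596,-0.9331); ey = (0.9331,0.3596)
P = B + 1.36·ex + 0.98·ey = (2.8422,0.4728)

2.84 0.47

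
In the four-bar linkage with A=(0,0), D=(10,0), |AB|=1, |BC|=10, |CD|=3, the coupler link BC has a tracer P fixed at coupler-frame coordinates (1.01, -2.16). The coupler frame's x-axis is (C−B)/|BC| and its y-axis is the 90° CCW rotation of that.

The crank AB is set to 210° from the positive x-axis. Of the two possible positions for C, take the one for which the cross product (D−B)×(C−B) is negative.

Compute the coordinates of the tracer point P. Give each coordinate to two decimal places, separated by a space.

-0.37 -2.83

A=(0,0), D=(10.00,0)
B = A + 1.00·(cos210°, sin210°) = (-0.8660, -0.5000)
|BD| = 10.8775
circle(B,10.00) ∩ circle(D,3.00): a=9.6217, h=2.7245
  candidates: C₊=(8.6203,2.6639) cross=29.636; C₋=(8.8707,-2.7793) cross=-29.636
  mode - wants cross < 0 → take C=(8.8707,-2.7793) (cross=-29.636)
ex = (C−B)/|BC| = (0.9737,-0.2279); ey = (0.2279,0.9737)
P = B + 1.01·ex + -2.16·ey = (-0.3750,-2.8334)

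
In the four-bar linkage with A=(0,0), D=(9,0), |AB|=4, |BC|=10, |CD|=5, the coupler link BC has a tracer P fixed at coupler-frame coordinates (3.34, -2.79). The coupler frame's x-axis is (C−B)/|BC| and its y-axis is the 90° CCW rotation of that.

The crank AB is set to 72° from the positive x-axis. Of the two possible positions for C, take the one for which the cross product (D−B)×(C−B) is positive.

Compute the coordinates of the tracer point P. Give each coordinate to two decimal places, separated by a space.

4.76 1.25

A=(0,0), D=(9.00,0)
B = A + 4.00·(cos72°, sin72°) = (1.2361, 3.8042)
|BD| = 8.6459
circle(B,10.00) ∩ circle(D,5.00): a=8.6603, h=5.0000
  candidates: C₊=(11.2130,4.4836) cross=43.229; C₋=(6.8129,-4.4963) cross=-43.229
  mode + wants cross > 0 → take C=(11.2130,4.4836) (cross=43.229)
ex = (C−B)/|BC| = (0.9977,0.0679); ey = (-0.0679,0.9977)
P = B + 3.34·ex + -2.79·ey = (4.7579,1.2476)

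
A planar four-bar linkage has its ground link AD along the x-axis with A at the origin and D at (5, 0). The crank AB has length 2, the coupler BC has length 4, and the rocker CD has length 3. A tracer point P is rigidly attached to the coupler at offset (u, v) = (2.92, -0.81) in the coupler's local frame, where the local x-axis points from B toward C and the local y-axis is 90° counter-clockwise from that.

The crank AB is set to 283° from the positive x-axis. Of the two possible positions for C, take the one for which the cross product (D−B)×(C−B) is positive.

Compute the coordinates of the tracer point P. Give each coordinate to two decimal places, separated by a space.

2.59 0.19

A=(0,0), D=(5.00,0)
B = A + 2.00·(cos283°, sin283°) = (0.4499, -1.9487)
|BD| = 4.9498
circle(B,4.00) ∩ circle(D,3.00): a=3.1820, h=2.4238
  candidates: C₊=(2.4207,1.5321) cross=11.997; C₋=(4.3292,-2.9240) cross=-11.997
  mode + wants cross > 0 → take C=(2.4207,1.5321) (cross=11.997)
ex = (C−B)/|BC| = (0.4927,0.8702); ey = (-0.8702,0.4927)
P = B + 2.92·ex + -0.81·ey = (2.5934,0.1932)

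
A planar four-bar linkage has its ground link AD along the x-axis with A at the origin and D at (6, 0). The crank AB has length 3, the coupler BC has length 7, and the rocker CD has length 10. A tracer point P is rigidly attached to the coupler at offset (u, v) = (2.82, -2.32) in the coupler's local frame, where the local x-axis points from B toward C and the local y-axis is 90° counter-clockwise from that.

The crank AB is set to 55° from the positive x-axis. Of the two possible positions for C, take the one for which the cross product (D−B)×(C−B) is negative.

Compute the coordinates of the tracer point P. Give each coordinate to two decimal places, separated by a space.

A=(0,0), D=(6.00,0)
B = A + 3.00·(cos55°, sin55°) = (1.7207, 2.4575)
|BD| = 4.9347
circle(B,7.00) ∩ circle(D,10.00): a=-2.7001, h=6.4583
  candidates: C₊=(2.5954,9.4026) cross=31.870; C₋=(-3.8370,-1.7984) cross=-31.870
  mode - wants cross < 0 → take C=(-3.8370,-1.7984) (cross=-31.870)
ex = (C−B)/|BC| = (-0.7940,-0.6080); ey = (0.6080,-0.7940)
P = B + 2.82·ex + -2.32·ey = (-1.9287,2.5849)

-1.93 2.58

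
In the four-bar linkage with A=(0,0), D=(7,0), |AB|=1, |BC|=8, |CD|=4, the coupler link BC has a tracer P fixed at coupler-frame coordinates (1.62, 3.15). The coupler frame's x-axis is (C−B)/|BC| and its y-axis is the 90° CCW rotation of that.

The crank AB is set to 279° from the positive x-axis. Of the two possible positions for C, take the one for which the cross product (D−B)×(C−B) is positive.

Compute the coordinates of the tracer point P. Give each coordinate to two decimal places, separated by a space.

-0.52 2.49

A=(0,0), D=(7.00,0)
B = A + 1.00·(cos279°, sin279°) = (0.1564, -0.9877)
|BD| = 6.9145
circle(B,8.00) ∩ circle(D,4.00): a=6.9282, h=4.0000
  candidates: C₊=(6.4422,3.9609) cross=27.658; C₋=(7.5850,-3.9570) cross=-27.658
  mode + wants cross > 0 → take C=(6.4422,3.9609) (cross=27.658)
ex = (C−B)/|BC| = (0.7857,0.6186); ey = (-0.6186,0.7857)
P = B + 1.62·ex + 3.15·ey = (-0.5192,2.4894)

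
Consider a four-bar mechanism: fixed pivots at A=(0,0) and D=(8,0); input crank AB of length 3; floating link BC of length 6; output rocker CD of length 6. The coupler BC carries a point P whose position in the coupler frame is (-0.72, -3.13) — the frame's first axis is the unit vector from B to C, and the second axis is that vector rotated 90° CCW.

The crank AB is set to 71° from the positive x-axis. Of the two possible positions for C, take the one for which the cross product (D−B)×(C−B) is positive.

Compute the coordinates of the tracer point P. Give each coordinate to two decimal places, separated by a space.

1.86 -0.25

A=(0,0), D=(8.00,0)
B = A + 3.00·(cos71°, sin71°) = (0.9767, 2.8366)
|BD| = 7.5745
circle(B,6.00) ∩ circle(D,6.00): a=3.7872, h=4.6537
  candidates: C₊=(6.2311,5.7333) cross=35.249; C₋=(2.7456,-2.8968) cross=-35.249
  mode + wants cross > 0 → take C=(6.2311,5.7333) (cross=35.249)
ex = (C−B)/|BC| = (0.8757,0.4828); ey = (-0.4828,0.8757)
P = B + -0.72·ex + -3.13·ey = (1.8573,-0.2521)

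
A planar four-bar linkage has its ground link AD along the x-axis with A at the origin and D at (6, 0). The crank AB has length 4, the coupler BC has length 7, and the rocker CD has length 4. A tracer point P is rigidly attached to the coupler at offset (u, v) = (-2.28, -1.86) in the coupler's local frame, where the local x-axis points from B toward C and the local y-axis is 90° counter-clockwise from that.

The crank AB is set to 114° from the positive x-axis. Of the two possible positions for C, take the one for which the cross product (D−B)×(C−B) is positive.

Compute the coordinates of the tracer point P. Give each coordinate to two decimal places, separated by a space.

-3.83 1.70

A=(0,0), D=(6.00,0)
B = A + 4.00·(cos114°, sin114°) = (-1.6269, 3.6542)
|BD| = 8.4571
circle(B,7.00) ∩ circle(D,4.00): a=6.1796, h=3.2883
  candidates: C₊=(5.3668,3.9496) cross=27.809; C₋=(2.5252,-1.9814) cross=-27.809
  mode + wants cross > 0 → take C=(5.3668,3.9496) (cross=27.809)
ex = (C−B)/|BC| = (0.9991,0.0422); ey = (-0.0422,0.9991)
P = B + -2.28·ex + -1.86·ey = (-3.8264,1.6996)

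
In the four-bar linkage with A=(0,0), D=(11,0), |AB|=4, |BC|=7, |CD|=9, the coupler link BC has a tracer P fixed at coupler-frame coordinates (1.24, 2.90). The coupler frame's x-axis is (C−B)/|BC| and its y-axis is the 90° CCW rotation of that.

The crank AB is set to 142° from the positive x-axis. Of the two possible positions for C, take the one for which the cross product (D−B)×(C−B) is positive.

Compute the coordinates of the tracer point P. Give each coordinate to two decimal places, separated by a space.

A=(0,0), D=(11.00,0)
B = A + 4.00·(cos142°, sin142°) = (-3.1520, 2.4626)
|BD| = 14.3647
circle(B,7.00) ∩ circle(D,9.00): a=6.0685, h=3.4890
  candidates: C₊=(3.4248,4.8596) cross=50.118; C₋=(2.2285,-2.0151) cross=-50.118
  mode + wants cross > 0 → take C=(3.4248,4.8596) (cross=50.118)
ex = (C−B)/|BC| = (0.9395,0.3424); ey = (-0.3424,0.9395)
P = B + 1.24·ex + 2.90·ey = (-2.9800,5.6119)

-2.98 5.61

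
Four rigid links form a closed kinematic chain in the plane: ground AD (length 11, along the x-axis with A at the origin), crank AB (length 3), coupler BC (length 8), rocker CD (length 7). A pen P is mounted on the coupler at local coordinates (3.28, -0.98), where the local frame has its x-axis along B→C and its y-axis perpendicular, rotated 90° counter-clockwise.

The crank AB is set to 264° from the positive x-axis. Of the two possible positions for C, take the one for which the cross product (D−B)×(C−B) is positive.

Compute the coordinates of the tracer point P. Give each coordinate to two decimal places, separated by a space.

2.53 -1.07

A=(0,0), D=(11.00,0)
B = A + 3.00·(cos264°, sin264°) = (-0.3136, -2.9836)
|BD| = 11.7004
circle(B,8.00) ∩ circle(D,7.00): a=6.4912, h=4.6759
  candidates: C₊=(4.7707,3.1930) cross=54.710; C₋=(7.1554,-5.8497) cross=-54.710
  mode + wants cross > 0 → take C=(4.7707,3.1930) (cross=54.710)
ex = (C−B)/|BC| = (0.6355,0.7721); ey = (-0.7721,0.6355)
P = B + 3.28·ex + -0.98·ey = (2.5276,-1.0740)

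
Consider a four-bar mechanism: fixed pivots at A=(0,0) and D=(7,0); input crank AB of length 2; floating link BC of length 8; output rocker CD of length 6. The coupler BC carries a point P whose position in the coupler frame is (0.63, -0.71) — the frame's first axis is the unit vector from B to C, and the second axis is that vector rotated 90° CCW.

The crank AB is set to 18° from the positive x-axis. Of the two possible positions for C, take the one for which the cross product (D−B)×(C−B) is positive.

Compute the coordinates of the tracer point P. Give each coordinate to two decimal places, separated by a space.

A=(0,0), D=(7.00,0)
B = A + 2.00·(cos18°, sin18°) = (1.9021, 0.6180)
|BD| = 5.1352
circle(B,8.00) ∩ circle(D,6.00): a=5.2939, h=5.9979
  candidates: C₊=(7.8794,5.9352) cross=30.801; C₋=(6.4357,-5.9734) cross=-30.801
  mode + wants cross > 0 → take C=(7.8794,5.9352) (cross=30.801)
ex = (C−B)/|BC| = (0.7472,0.6646); ey = (-0.6646,0.7472)
P = B + 0.63·ex + -0.71·ey = (2.8447,0.5063)

2.84 0.51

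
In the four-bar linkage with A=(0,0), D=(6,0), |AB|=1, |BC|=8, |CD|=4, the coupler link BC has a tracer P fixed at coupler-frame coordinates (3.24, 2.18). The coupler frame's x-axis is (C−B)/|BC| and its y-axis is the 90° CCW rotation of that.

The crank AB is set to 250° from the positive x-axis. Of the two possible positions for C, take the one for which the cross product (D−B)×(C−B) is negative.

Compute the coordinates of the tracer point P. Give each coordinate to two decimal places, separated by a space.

3.47 -0.08

A=(0,0), D=(6.00,0)
B = A + 1.00·(cos250°, sin250°) = (-0.3420, -0.9397)
|BD| = 6.4113
circle(B,8.00) ∩ circle(D,4.00): a=6.9490, h=3.9637
  candidates: C₊=(5.9510,3.9997) cross=25.412; C₋=(7.1129,-3.8421) cross=-25.412
  mode - wants cross < 0 → take C=(7.1129,-3.8421) (cross=-25.412)
ex = (C−B)/|BC| = (0.9319,-0.3628); ey = (0.3628,0.9319)
P = B + 3.24·ex + 2.18·ey = (3.4681,-0.0837)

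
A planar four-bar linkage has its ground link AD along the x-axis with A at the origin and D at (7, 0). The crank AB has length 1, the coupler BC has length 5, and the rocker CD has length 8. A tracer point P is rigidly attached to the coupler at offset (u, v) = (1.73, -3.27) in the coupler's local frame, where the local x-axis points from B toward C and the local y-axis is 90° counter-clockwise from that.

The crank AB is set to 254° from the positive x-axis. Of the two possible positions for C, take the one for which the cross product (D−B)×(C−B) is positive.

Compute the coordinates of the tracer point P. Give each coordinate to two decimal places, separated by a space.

3.11 0.53

A=(0,0), D=(7.00,0)
B = A + 1.00·(cos254°, sin254°) = (-0.2756, -0.9613)
|BD| = 7.3389
circle(B,5.00) ∩ circle(D,8.00): a=1.0123, h=4.8964
  candidates: C₊=(0.0866,4.0256) cross=35.934; C₋=(1.3693,-5.6829) cross=-35.934
  mode + wants cross > 0 → take C=(0.0866,4.0256) (cross=35.934)
ex = (C−B)/|BC| = (0.0725,0.9974); ey = (-0.9974,0.0725)
P = B + 1.73·ex + -3.27·ey = (3.1111,0.5273)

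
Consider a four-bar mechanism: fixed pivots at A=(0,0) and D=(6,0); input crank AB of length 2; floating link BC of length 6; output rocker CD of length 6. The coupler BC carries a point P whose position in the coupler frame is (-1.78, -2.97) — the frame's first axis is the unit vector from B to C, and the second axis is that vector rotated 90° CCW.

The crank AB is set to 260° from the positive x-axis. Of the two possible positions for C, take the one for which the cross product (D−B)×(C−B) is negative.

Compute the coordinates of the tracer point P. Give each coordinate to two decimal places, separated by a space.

-3.60 -3.15

A=(0,0), D=(6.00,0)
B = A + 2.00·(cos260°, sin260°) = (-0.3473, -1.9696)
|BD| = 6.6459
circle(B,6.00) ∩ circle(D,6.00): a=3.3229, h=4.9958
  candidates: C₊=(1.3458,3.7866) cross=33.201; C₋=(4.3069,-5.7562) cross=-33.201
  mode - wants cross < 0 → take C=(4.3069,-5.7562) (cross=-33.201)
ex = (C−B)/|BC| = (0.7757,-0.6311); ey = (0.6311,0.7757)
P = B + -1.78·ex + -2.97·ey = (-3.6024,-3.1501)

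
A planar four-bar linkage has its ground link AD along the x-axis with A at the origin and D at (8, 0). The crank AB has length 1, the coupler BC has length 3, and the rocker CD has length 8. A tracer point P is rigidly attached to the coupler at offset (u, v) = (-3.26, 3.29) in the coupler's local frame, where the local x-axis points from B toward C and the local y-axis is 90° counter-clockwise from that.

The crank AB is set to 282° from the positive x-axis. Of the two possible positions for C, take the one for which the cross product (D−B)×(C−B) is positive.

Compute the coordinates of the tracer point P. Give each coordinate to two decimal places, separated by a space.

A=(0,0), D=(8.00,0)
B = A + 1.00·(cos282°, sin282°) = (0.2079, -0.9781)
|BD| = 7.8532
circle(B,3.00) ∩ circle(D,8.00): a=0.4249, h=2.9698
  candidates: C₊=(0.2596,2.0214) cross=23.322; C₋=(0.9994,-3.8719) cross=-23.322
  mode + wants cross > 0 → take C=(0.2596,2.0214) (cross=23.322)
ex = (C−B)/|BC| = (0.0172,0.9999); ey = (-0.9999,0.0172)
P = B + -3.26·ex + 3.29·ey = (-3.1378,-4.1810)

-3.14 -4.18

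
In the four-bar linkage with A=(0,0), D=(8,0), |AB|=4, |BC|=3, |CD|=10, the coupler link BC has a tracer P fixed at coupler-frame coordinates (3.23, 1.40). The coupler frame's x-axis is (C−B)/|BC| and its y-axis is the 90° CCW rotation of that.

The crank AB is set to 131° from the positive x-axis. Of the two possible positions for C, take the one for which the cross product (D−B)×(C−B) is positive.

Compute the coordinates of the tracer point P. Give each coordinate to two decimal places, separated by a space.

-1.40 6.32

A=(0,0), D=(8.00,0)
B = A + 4.00·(cos131°, sin131°) = (-2.6242, 3.0188)
|BD| = 11.0448
circle(B,3.00) ∩ circle(D,10.00): a=1.4028, h=2.6518
  candidates: C₊=(-0.5500,5.1862) cross=29.289; C₋=(-1.9996,0.0846) cross=-29.289
  mode + wants cross > 0 → take C=(-0.5500,5.1862) (cross=29.289)
ex = (C−B)/|BC| = (0.6914,0.7225); ey = (-0.7225,0.6914)
P = B + 3.23·ex + 1.40·ey = (-1.4025,6.3204)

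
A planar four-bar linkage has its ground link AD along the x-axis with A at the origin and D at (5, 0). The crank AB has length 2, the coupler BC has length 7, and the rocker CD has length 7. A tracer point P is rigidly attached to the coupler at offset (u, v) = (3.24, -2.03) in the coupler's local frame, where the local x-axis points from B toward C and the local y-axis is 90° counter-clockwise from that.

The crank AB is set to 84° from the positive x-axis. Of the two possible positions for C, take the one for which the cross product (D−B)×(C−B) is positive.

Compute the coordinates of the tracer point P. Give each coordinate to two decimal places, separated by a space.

3.92 2.89

A=(0,0), D=(5.00,0)
B = A + 2.00·(cos84°, sin84°) = (0.2091, 1.9890)
|BD| = 5.1874
circle(B,7.00) ∩ circle(D,7.00): a=2.5937, h=6.5017
  candidates: C₊=(5.0975,6.9993) cross=33.727; C₋=(0.1115,-5.0103) cross=-33.727
  mode + wants cross > 0 → take C=(5.0975,6.9993) (cross=33.727)
ex = (C−B)/|BC| = (0.6984,0.7158); ey = (-0.7158,0.6984)
P = B + 3.24·ex + -2.03·ey = (3.9247,2.8904)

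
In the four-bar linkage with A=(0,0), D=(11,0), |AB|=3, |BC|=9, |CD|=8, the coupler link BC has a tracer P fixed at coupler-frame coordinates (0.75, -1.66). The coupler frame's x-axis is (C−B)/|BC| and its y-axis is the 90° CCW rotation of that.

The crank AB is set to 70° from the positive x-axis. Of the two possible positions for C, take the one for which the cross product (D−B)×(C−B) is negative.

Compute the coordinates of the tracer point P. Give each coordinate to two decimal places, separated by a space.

A=(0,0), D=(11.00,0)
B = A + 3.00·(cos70°, sin70°) = (1.0261, 2.8191)
|BD| = 10.3647
circle(B,9.00) ∩ circle(D,8.00): a=6.0024, h=6.7060
  candidates: C₊=(8.6262,7.6397) cross=69.506; C₋=(4.9782,-5.2667) cross=-69.506
  mode - wants cross < 0 → take C=(4.9782,-5.2667) (cross=-69.506)
ex = (C−B)/|BC| = (0.4391,-0.8984); ey = (0.8984,0.4391)
P = B + 0.75·ex + -1.66·ey = (-0.1360,1.4163)

-0.14 1.42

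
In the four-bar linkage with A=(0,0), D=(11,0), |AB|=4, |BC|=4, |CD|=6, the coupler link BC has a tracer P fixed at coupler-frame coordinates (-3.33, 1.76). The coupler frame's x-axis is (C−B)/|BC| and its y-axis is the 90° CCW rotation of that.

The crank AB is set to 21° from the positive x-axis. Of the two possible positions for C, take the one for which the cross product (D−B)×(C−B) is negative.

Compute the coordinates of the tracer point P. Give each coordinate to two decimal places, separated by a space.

3.93 5.19

A=(0,0), D=(11.00,0)
B = A + 4.00·(cos21°, sin21°) = (3.7343, 1.4335)
|BD| = 7.4057
circle(B,4.00) ∩ circle(D,6.00): a=2.3526, h=3.2350
  candidates: C₊=(6.6686,4.1520) cross=23.958; C₋=(5.4162,-2.1957) cross=-23.958
  mode - wants cross < 0 → take C=(5.4162,-2.1957) (cross=-23.958)
ex = (C−B)/|BC| = (0.4205,-0.9073); ey = (0.9073,0.4205)
P = B + -3.33·ex + 1.76·ey = (3.9310,5.1948)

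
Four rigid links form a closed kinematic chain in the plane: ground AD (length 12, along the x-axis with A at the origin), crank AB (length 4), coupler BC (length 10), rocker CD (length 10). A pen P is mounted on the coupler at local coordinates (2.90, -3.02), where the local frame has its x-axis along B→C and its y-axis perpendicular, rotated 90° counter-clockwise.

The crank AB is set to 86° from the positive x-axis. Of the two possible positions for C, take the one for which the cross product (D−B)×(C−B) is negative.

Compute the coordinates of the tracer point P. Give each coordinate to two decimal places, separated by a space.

-1.60 0.25

A=(0,0), D=(12.00,0)
B = A + 4.00·(cos86°, sin86°) = (0.2790, 3.9903)
|BD| = 12.3816
circle(B,10.00) ∩ circle(D,10.00): a=6.1908, h=7.8533
  candidates: C₊=(8.6704,9.4294) cross=97.236; C₋=(3.6086,-5.4392) cross=-97.236
  mode - wants cross < 0 → take C=(3.6086,-5.4392) (cross=-97.236)
ex = (C−B)/|BC| = (0.3330,-0.9429); ey = (0.9429,0.3330)
P = B + 2.90·ex + -3.02·ey = (-1.6031,0.2502)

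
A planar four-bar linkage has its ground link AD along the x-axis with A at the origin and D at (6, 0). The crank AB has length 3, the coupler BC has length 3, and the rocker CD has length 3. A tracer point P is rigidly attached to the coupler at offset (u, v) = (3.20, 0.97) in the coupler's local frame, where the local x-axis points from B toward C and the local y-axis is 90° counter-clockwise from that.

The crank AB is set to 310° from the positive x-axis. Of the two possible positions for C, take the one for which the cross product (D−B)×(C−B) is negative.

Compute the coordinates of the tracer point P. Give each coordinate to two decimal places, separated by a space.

A=(0,0), D=(6.00,0)
B = A + 3.00·(cos310°, sin310°) = (1.9284, -2.2981)
|BD| = 4.6754
circle(B,3.00) ∩ circle(D,3.00): a=2.3377, h=1.8802
  candidates: C₊=(3.0400,0.4883) cross=8.791; C₋=(4.8884,-2.7864) cross=-8.791
  mode - wants cross < 0 → take C=(4.8884,-2.7864) (cross=-8.791)
ex = (C−B)/|BC| = (0.9867,-0.1628); ey = (0.1628,0.9867)
P = B + 3.20·ex + 0.97·ey = (5.2436,-1.8619)

5.24 -1.86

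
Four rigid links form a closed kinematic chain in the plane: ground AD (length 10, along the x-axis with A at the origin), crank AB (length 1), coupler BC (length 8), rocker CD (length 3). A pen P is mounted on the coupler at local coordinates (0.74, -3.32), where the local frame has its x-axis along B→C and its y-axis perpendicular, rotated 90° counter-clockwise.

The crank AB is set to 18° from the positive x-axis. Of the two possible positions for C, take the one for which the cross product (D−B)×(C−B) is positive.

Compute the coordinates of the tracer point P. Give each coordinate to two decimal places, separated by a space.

2.63 -2.65

A=(0,0), D=(10.00,0)
B = A + 1.00·(cos18°, sin18°) = (0.9511, 0.3090)
|BD| = 9.0542
circle(B,8.00) ∩ circle(D,3.00): a=7.5644, h=2.6039
  candidates: C₊=(8.5999,2.6532) cross=23.576; C₋=(8.4221,-2.5515) cross=-23.576
  mode + wants cross > 0 → take C=(8.5999,2.6532) (cross=23.576)
ex = (C−B)/|BC| = (0.9561,0.2930); ey = (-0.2930,0.9561)
P = B + 0.74·ex + -3.32·ey = (2.6314,-2.6484)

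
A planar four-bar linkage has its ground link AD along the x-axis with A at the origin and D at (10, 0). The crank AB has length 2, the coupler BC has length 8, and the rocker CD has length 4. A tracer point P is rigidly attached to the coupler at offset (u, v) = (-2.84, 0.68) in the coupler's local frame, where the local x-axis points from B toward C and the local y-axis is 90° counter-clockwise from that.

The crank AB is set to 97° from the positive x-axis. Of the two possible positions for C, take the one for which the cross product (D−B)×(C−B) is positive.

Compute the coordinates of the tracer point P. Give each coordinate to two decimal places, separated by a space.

A=(0,0), D=(10.00,0)
B = A + 2.00·(cos97°, sin97°) = (-0.2437, 1.9851)
|BD| = 10.4343
circle(B,8.00) ∩ circle(D,4.00): a=7.5173, h=2.7369
  candidates: C₊=(7.6569,3.2419) cross=28.558; C₋=(6.6155,-2.1320) cross=-28.558
  mode + wants cross > 0 → take C=(7.6569,3.2419) (cross=28.558)
ex = (C−B)/|BC| = (0.9876,0.1571); ey = (-0.1571,0.9876)
P = B + -2.84·ex + 0.68·ey = (-3.1553,2.2105)

-3.16 2.21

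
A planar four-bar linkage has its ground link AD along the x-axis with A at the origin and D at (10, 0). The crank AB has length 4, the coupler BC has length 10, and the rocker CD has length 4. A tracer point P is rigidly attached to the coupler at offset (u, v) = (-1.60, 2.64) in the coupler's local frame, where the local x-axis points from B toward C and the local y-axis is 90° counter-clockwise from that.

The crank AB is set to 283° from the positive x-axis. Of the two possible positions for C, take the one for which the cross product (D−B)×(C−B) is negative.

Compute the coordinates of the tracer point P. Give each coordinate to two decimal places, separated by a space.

-0.70 -1.26

A=(0,0), D=(10.00,0)
B = A + 4.00·(cos283°, sin283°) = (0.8998, -3.8975)
|BD| = 9.8997
circle(B,10.00) ∩ circle(D,4.00): a=9.1924, h=3.9370
  candidates: C₊=(7.7999,3.3406) cross=38.975; C₋=(10.8998,-3.8975) cross=-38.975
  mode - wants cross < 0 → take C=(10.8998,-3.8975) (cross=-38.975)
ex = (C−B)/|BC| = (1.0000,0.0000); ey = (-0.0000,1.0000)
P = B + -1.60·ex + 2.64·ey = (-0.7002,-1.2575)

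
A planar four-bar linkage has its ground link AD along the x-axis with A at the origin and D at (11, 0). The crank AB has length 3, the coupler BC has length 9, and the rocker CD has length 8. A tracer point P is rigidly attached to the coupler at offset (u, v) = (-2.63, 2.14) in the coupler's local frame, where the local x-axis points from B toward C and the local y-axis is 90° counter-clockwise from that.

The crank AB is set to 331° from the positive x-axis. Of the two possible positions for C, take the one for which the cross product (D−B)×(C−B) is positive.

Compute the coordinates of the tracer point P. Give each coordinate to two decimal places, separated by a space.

A=(0,0), D=(11.00,0)
B = A + 3.00·(cos331°, sin331°) = (2.6239, -1.4544)
|BD| = 8.5015
circle(B,9.00) ∩ circle(D,8.00): a=5.2506, h=7.3097
  candidates: C₊=(6.5465,6.6458) cross=62.143; C₋=(9.0476,-7.7581) cross=-62.143
  mode + wants cross > 0 → take C=(6.5465,6.6458) (cross=62.143)
ex = (C−B)/|BC| = (0.4358,0.9000); ey = (-0.9000,0.4358)
P = B + -2.63·ex + 2.14·ey = (-0.4485,-2.8888)

-0.45 -2.89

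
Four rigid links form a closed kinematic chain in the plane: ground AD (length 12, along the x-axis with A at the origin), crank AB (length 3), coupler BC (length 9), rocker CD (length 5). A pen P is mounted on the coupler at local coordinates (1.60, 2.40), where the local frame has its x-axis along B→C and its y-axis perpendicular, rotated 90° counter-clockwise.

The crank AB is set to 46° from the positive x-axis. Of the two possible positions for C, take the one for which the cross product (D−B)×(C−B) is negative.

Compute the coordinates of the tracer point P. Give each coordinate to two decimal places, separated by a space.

A=(0,0), D=(12.00,0)
B = A + 3.00·(cos46°, sin46°) = (2.0840, 2.1580)
|BD| = 10.1481
circle(B,9.00) ∩ circle(D,5.00): a=7.8332, h=4.4318
  candidates: C₊=(10.6804,4.8227) cross=44.975; C₋=(8.7956,-3.8382) cross=-44.975
  mode - wants cross < 0 → take C=(8.7956,-3.8382) (cross=-44.975)
ex = (C−B)/|BC| = (0.7457,-0.6662); ey = (0.6662,0.7457)
P = B + 1.60·ex + 2.40·ey = (4.8761,2.8818)

4.88 2.88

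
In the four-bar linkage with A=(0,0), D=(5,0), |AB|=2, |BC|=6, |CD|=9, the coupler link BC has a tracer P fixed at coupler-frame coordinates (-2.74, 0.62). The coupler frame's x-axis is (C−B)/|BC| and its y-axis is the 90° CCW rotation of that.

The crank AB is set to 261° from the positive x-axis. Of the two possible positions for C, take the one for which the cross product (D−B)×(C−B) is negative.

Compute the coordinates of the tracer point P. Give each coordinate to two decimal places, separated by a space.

A=(0,0), D=(5.00,0)
B = A + 2.00·(cos261°, sin261°) = (-0.3129, -1.9754)
|BD| = 5.6682
circle(B,6.00) ∩ circle(D,9.00): a=-1.1354, h=5.8916
  candidates: C₊=(-3.4303,3.1512) cross=33.395; C₋=(0.6761,-7.8933) cross=-33.395
  mode - wants cross < 0 → take C=(0.6761,-7.8933) (cross=-33.395)
ex = (C−B)/|BC| = (0.1648,-0.9863); ey = (0.9863,0.1648)
P = B + -2.74·ex + 0.62·ey = (-0.1530,0.8293)

-0.15 0.83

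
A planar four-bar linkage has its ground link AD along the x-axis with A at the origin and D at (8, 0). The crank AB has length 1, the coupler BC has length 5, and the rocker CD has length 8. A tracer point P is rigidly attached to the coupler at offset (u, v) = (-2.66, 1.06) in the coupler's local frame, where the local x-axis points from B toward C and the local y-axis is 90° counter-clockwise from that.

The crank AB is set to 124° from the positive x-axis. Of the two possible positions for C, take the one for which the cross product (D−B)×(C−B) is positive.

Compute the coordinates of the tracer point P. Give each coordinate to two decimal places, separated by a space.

-2.79 -0.96

A=(0,0), D=(8.00,0)
B = A + 1.00·(cos124°, sin124°) = (-0.5592, 0.8290)
|BD| = 8.5992
circle(B,5.00) ∩ circle(D,8.00): a=2.0320, h=4.5685
  candidates: C₊=(1.9038,5.1803) cross=39.286; C₋=(1.0229,-3.9141) cross=-39.286
  mode + wants cross > 0 → take C=(1.9038,5.1803) (cross=39.286)
ex = (C−B)/|BC| = (0.4926,0.8703); ey = (-0.8703,0.4926)
P = B + -2.66·ex + 1.06·ey = (-2.7920,-0.9637)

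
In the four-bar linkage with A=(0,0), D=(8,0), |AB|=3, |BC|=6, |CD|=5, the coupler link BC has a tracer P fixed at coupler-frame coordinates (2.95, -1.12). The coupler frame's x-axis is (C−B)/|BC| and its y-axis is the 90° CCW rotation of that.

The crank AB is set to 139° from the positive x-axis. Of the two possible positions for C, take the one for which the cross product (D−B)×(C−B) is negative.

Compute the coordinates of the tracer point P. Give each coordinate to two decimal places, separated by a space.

-0.16 -0.38

A=(0,0), D=(8.00,0)
B = A + 3.00·(cos139°, sin139°) = (-2.2641, 1.9682)
|BD| = 10.4511
circle(B,6.00) ∩ circle(D,5.00): a=5.7518, h=1.7078
  candidates: C₊=(3.7064,2.5622) cross=17.848; C₋=(3.0632,-0.7922) cross=-17.848
  mode - wants cross < 0 → take C=(3.0632,-0.7922) (cross=-17.848)
ex = (C−B)/|BC| = (0.8879,-0.4601); ey = (0.4601,0.8879)
P = B + 2.95·ex + -1.12·ey = (-0.1602,-0.3835)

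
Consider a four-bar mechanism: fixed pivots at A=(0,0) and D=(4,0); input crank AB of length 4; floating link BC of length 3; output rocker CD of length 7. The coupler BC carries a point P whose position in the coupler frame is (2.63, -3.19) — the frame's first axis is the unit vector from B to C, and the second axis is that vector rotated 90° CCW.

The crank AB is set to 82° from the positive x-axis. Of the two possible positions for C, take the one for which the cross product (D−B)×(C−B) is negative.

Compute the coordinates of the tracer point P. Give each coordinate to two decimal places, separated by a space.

-2.92 6.20

A=(0,0), D=(4.00,0)
B = A + 4.00·(cos82°, sin82°) = (0.5567, 3.9611)
|BD| = 5.2485
circle(B,3.00) ∩ circle(D,7.00): a=-1.1864, h=2.7554
  candidates: C₊=(1.8579,6.6642) cross=14.462; C₋=(-2.3012,3.0487) cross=-14.462
  mode - wants cross < 0 → take C=(-2.3012,3.0487) (cross=-14.462)
ex = (C−B)/|BC| = (-0.9526,-0.3041); ey = (0.3041,-0.9526)
P = B + 2.63·ex + -3.19·ey = (-2.9189,6.2002)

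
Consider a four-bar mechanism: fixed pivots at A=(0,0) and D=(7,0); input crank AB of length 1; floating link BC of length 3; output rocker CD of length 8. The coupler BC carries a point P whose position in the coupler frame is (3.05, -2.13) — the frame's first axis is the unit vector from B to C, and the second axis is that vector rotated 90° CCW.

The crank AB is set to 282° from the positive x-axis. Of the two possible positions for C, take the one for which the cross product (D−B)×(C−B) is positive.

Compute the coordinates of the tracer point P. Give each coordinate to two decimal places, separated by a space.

1.21 2.60

A=(0,0), D=(7.00,0)
B = A + 1.00·(cos282°, sin282°) = (0.2079, -0.9781)
|BD| = 6.8622
circle(B,3.00) ∩ circle(D,8.00): a=-0.5764, h=2.9441
  candidates: C₊=(-0.7823,1.8537) cross=20.203; C₋=(0.0571,-3.9744) cross=-20.203
  mode + wants cross > 0 → take C=(-0.7823,1.8537) (cross=20.203)
ex = (C−B)/|BC| = (-0.3301,0.9440); ey = (-0.9440,-0.3301)
P = B + 3.05·ex + -2.13·ey = (1.2119,2.6040)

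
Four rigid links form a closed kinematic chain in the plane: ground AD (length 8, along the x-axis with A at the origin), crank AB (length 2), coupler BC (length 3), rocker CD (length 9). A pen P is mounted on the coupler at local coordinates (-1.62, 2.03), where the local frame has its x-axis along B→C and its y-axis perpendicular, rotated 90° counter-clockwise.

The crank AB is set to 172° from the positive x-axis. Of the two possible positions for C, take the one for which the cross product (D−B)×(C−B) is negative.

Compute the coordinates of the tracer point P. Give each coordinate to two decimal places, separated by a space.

-0.86 2.62

A=(0,0), D=(8.00,0)
B = A + 2.00·(cos172°, sin172°) = (-1.9805, 0.2783)
|BD| = 9.9844
circle(B,3.00) ∩ circle(D,9.00): a=1.3866, h=2.6603
  candidates: C₊=(-0.5203,2.8990) cross=26.562; C₋=(-0.6687,-2.4196) cross=-26.562
  mode - wants cross < 0 → take C=(-0.6687,-2.4196) (cross=-26.562)
ex = (C−B)/|BC| = (0.4373,-0.8993); ey = (0.8993,0.4373)
P = B + -1.62·ex + 2.03·ey = (-0.8633,2.6230)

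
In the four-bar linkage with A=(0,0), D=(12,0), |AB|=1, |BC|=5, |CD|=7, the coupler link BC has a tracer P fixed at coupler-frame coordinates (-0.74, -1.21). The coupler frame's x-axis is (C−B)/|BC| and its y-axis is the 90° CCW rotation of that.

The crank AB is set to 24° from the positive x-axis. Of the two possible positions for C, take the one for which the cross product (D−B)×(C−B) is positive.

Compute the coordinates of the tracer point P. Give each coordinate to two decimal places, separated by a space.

0.75 -1.00

A=(0,0), D=(12.00,0)
B = A + 1.00·(cos24°, sin24°) = (0.9135, 0.4067)
|BD| = 11.0939
circle(B,5.00) ∩ circle(D,7.00): a=4.4653, h=2.2497
  candidates: C₊=(5.4583,2.4912) cross=24.958; C₋=(5.2933,-2.0052) cross=-24.958
  mode + wants cross > 0 → take C=(5.4583,2.4912) (cross=24.958)
ex = (C−B)/|BC| = (0.9090,0.4169); ey = (-0.4169,0.9090)
P = B + -0.74·ex + -1.21·ey = (0.7454,-1.0016)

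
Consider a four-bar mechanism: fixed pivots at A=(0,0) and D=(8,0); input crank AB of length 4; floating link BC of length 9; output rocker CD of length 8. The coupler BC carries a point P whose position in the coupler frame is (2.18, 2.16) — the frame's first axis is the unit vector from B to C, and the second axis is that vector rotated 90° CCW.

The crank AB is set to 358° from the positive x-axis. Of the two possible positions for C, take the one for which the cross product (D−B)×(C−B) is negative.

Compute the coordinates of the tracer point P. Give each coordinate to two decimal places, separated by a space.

A=(0,0), D=(8.00,0)
B = A + 4.00·(cos358°, sin358°) = (3.9976, -0.1396)
|BD| = 4.0049
circle(B,9.00) ∩ circle(D,8.00): a=4.1249, h=7.9991
  candidates: C₊=(7.8411,7.9984) cross=32.035; C₋=(8.3987,-7.9901) cross=-32.035
  mode - wants cross < 0 → take C=(8.3987,-7.9901) (cross=-32.035)
ex = (C−B)/|BC| = (0.4890,-0.8723); ey = (0.8723,0.4890)
P = B + 2.18·ex + 2.16·ey = (6.9477,-0.9849)

6.95 -0.98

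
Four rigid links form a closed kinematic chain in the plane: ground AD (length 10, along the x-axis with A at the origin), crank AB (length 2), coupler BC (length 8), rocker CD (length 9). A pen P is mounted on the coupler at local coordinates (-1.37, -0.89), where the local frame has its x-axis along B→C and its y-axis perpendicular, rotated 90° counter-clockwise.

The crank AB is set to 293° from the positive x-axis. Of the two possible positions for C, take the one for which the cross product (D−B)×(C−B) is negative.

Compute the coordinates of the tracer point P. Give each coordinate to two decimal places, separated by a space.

A=(0,0), D=(10.00,0)
B = A + 2.00·(cos293°, sin293°) = (0.7815, -1.8410)
|BD| = 9.4006
circle(B,8.00) ∩ circle(D,9.00): a=3.7961, h=7.0420
  candidates: C₊=(3.1249,5.8081) cross=66.199; C₋=(5.8831,-8.0032) cross=-66.199
  mode - wants cross < 0 → take C=(5.8831,-8.0032) (cross=-66.199)
ex = (C−B)/|BC| = (0.6377,-0.7703); ey = (0.7703,0.6377)
P = B + -1.37·ex + -0.89·ey = (-0.7777,-1.3533)

-0.78 -1.35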